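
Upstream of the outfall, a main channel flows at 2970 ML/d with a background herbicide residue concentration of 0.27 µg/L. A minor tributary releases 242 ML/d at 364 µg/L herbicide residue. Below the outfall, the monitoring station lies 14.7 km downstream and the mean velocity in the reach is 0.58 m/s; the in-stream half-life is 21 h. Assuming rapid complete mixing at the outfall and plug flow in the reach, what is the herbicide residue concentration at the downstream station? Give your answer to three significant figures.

21.9 µg/L

After mixing, C = (2970·0.2700 + 242.0·364.0) / 3212 = 88890/3212 = 27.67 µg/L.
Travel time t = 14.7·1000 / 0.58 = 25340 s = 7.040 h.
Half-life 21 h → k = ln 2 / 21 = 0.03301 h⁻¹ = 0.7922 d⁻¹.
After decay, C = 27.67 × e^(−kt) = 27.67 × 0.7926 = 21.94 µg/L.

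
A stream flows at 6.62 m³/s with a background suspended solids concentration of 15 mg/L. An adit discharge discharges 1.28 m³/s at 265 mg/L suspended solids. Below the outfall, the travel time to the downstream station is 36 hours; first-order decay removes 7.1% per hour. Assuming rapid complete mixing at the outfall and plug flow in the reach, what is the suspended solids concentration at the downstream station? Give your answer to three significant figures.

Mass balance: C = (6.620·15.00 + 1.280·265.0) / 7.900 = 438.5/7.900 = 55.51 mg/L.
7.1%/h lost → k = −ln(1 − 0.071) = 0.07365 h⁻¹.
After decay, C = 55.51 × e^(−kt) = 55.51 × 0.07056 = 3.917 mg/L.

3.92 mg/L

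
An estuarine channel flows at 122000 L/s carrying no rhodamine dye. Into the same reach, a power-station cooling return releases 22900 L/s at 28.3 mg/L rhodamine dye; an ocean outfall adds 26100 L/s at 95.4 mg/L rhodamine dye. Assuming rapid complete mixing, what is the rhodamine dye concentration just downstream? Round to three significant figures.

18.4 mg/L

Flow-weighted average: C = (122000·0 + 22900·28.30 + 26100·95.40) / 171000 = 3138000/171000 = 18.35 mg/L.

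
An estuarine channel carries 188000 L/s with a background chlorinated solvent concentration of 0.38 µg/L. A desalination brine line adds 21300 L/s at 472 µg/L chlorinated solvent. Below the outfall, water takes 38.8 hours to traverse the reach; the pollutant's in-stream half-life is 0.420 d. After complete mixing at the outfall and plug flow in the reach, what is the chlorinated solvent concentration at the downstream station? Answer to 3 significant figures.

Mixed concentration C = ΣQC/ΣQ = (188000·0.3800 + 21300·472.0) / 209300 = 10130000/209300 = 48.38 µg/L.
Half-life 0.420 d → k = ln 2 / 0.420 = 1.650 d⁻¹.
First-order decay: C = 48.38·exp(−k·t) = 48.38·0.06939 = 3.357 µg/L.

3.36 µg/L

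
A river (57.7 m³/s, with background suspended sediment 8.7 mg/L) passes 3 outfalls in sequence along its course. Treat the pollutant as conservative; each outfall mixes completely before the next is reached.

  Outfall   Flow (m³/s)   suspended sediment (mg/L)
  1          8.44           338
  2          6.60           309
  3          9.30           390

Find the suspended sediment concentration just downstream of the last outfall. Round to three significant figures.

110 mg/L

After outfall 1: Q = 57.70 + 8.440 = 66.14 m³/s; C = (57.70·8.700 + 8.440·338.0)/66.14 = 50.72 mg/L.
After outfall 2: Q = 66.14 + 6.600 = 72.74 m³/s; C = (66.14·50.72 + 6.600·309.0)/72.74 = 74.16 mg/L.
After outfall 3: Q = 72.74 + 9.300 = 82.04 m³/s; C = (72.74·74.16 + 9.300·390.0)/82.04 = 110.0 mg/L.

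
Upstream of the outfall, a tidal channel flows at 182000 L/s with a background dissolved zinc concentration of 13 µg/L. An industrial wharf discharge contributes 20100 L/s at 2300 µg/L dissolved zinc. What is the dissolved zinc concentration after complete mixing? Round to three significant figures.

240 µg/L

After mixing, C = (182000·13.00 + 20100·2300) / 202100 = 48600000/202100 = 240.5 µg/L.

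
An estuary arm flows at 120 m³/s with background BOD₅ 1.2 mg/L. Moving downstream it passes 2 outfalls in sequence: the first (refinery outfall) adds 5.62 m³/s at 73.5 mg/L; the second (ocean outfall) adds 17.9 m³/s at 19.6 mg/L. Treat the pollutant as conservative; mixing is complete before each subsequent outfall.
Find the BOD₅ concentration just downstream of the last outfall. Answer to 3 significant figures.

6.33 mg/L

Outfall 1: combined Q = 125.6 m³/s; C = (120.0·1.200 + 5.620·73.50)/125.6 = 4.435 mg/L.
Outfall 2: combined Q = 143.5 m³/s; C = (125.6·4.435 + 17.90·19.60)/143.5 = 6.326 mg/L.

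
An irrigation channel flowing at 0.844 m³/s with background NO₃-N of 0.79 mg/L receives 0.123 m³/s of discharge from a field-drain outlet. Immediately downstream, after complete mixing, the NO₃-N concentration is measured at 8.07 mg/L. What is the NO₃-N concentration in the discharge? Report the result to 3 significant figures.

58.0 mg/L

Mass balance: 0.8440·0.7900 + 0.1230·Cₑ = 0.9670·8.070
→ Cₑ = (0.9670·8.070 − 0.8440·0.7900) / 0.1230 = 58.02 mg/L.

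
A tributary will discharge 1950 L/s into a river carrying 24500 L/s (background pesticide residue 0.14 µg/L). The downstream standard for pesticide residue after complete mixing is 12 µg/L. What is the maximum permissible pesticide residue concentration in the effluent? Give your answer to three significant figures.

161 µg/L

At the limit, (Qr·Cr + Qe·Cₑ)/(Qr + Qe) = 12:
Cₑ = (26450·12 − 24500·0.1400) / 1950 = 161.0 µg/L.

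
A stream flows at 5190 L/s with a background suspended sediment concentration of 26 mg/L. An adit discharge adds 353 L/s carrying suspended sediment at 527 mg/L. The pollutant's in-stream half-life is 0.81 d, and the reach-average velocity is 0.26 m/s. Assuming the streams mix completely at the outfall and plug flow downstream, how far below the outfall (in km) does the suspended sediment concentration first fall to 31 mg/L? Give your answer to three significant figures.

16.4 km

Conservation of mass: C = (5190·26.00 + 353.0·527.0) / 5543 = 321000/5543 = 57.91 mg/L.
Half-life 0.81 d → k = ln 2 / 0.81 = 0.8557 d⁻¹.
Set 57.91·exp(−k·t) = 31 → t = ln(57.91/31)/k = 63090 s = 17.52 h.
Distance = v·t = 0.26·63090 = 16400 m = 16.40 km.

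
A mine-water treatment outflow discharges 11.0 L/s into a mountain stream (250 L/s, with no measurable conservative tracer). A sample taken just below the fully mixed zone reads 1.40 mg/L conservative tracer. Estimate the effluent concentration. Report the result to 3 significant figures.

33.2 mg/L

Mass balance: 250.0·0 + 11.00·Cₑ = 261.0·1.400
→ Cₑ = (261.0·1.400 − 250.0·0) / 11.00 = 33.22 mg/L.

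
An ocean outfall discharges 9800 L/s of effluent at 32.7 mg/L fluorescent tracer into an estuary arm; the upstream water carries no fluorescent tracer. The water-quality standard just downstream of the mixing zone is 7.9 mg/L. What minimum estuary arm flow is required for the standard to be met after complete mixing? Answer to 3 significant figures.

Set C_mix = 7.9: (Q·0 + 9800·32.70) / (Q + 9800) = 7.9
→ Q = 9800·(32.70 − 7.9)/(7.9 − 0) = 30760 L/s.

30800 L/s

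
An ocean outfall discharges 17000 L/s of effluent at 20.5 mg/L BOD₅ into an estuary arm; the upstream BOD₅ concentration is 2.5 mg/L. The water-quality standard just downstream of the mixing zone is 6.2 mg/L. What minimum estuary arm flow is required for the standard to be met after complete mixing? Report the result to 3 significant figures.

65700 L/s

Set C_mix = 6.2: (Q·2.500 + 17000·20.50) / (Q + 17000) = 6.2
→ Q = 17000·(20.50 − 6.2)/(6.2 − 2.500) = 65700 L/s.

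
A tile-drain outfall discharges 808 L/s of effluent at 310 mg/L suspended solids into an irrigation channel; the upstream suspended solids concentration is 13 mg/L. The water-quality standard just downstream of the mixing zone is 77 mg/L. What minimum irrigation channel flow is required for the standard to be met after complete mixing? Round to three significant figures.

Set C_mix = 77: (Q·13.00 + 808.0·310.0) / (Q + 808.0) = 77
→ Q = 808.0·(310.0 − 77)/(77 − 13.00) = 2942 L/s.

2940 L/s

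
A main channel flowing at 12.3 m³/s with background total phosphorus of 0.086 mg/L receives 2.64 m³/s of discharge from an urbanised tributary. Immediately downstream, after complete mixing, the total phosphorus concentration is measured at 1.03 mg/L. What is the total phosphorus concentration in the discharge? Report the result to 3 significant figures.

5.43 mg/L

Mass balance: 12.30·0.08600 + 2.640·Cₑ = 14.94·1.030
→ Cₑ = (14.94·1.030 − 12.30·0.08600) / 2.640 = 5.428 mg/L.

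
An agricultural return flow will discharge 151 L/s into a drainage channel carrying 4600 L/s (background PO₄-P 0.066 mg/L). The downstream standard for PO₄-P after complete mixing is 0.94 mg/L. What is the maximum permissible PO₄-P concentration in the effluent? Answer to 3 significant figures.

At the limit, (Qr·Cr + Qe·Cₑ)/(Qr + Qe) = 0.94:
Cₑ = (4751·0.94 − 4600·0.06600) / 151.0 = 27.57 mg/L.

27.6 mg/L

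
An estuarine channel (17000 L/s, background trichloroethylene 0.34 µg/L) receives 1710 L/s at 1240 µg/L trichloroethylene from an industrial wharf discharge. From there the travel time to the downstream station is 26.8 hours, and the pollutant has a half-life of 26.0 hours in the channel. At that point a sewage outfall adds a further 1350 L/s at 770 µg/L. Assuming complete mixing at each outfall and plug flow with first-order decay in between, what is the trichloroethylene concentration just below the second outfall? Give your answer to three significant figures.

Flow-weighted average: C = (17000·0.3400 + 1710·1240) / 18710 = 2126000/18710 = 113.6 µg/L; combined flow 18710 L/s.
Half-life 26.0 h → k = ln 2 / 26.0 = 0.02666 h⁻¹ = 0.6398 d⁻¹.
Applying C = C₀e^(−kt): 113.6 × 0.4894 = 55.62 µg/L.
At the second outfall, C = (18710·55.62 + 1350·770.0) / (18710 + 1350) = 103.7 µg/L.

104 µg/L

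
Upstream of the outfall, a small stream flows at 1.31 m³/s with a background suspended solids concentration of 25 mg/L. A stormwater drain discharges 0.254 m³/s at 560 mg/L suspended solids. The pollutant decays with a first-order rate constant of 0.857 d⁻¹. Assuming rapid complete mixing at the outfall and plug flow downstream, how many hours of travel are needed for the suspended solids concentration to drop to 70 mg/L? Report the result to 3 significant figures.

13.1 h

Mass balance: C = (1.310·25.00 + 0.2540·560.0) / 1.564 = 175.0/1.564 = 111.9 mg/L.
111.9·exp(−k·t) = 70 → t = ln(111.9/70)/k = 47280 s = 13.13 h.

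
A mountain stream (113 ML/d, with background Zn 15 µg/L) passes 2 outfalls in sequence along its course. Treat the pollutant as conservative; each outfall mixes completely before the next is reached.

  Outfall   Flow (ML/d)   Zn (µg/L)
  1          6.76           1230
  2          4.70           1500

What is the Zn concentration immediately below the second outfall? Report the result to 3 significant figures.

Below outfall 1: Q → 119.8 ML/d, C = (113.0·15.00 + 6.760·1230)/119.8 = 83.58 µg/L.
Below outfall 2: Q → 124.5 ML/d, C = (119.8·83.58 + 4.700·1500)/124.5 = 137.1 µg/L.

137 µg/L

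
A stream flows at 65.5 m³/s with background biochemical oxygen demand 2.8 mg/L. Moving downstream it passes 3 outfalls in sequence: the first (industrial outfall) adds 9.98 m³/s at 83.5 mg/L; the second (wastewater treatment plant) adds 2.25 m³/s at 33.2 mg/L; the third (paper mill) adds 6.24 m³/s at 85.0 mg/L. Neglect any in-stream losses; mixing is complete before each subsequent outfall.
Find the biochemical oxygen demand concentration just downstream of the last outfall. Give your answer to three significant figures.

After outfall 1: Q = 65.50 + 9.980 = 75.48 m³/s; C = (65.50·2.800 + 9.980·83.50)/75.48 = 13.47 mg/L.
After outfall 2: Q = 75.48 + 2.250 = 77.73 m³/s; C = (75.48·13.47 + 2.250·33.20)/77.73 = 14.04 mg/L.
After outfall 3: Q = 77.73 + 6.240 = 83.97 m³/s; C = (77.73·14.04 + 6.240·85.00)/83.97 = 19.31 mg/L.

19.3 mg/L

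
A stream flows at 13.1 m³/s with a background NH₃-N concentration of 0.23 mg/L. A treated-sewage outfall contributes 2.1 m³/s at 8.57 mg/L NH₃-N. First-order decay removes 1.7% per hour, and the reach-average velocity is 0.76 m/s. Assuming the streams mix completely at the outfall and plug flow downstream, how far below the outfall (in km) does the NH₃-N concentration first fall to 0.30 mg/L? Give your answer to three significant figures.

244 km

Flow-weighted average: C = (13.10·0.2300 + 2.100·8.570) / 15.20 = 21.01/15.20 = 1.382 mg/L.
1.7%/h lost → k = −ln(1 − 0.017) = 0.01715 h⁻¹.
Set 1.382·exp(−k·t) = 0.30 → t = ln(1.382/0.30)/k = 320800 s = 89.10 h.
Distance = v·t = 0.76·320800 = 243800 m = 243.8 km.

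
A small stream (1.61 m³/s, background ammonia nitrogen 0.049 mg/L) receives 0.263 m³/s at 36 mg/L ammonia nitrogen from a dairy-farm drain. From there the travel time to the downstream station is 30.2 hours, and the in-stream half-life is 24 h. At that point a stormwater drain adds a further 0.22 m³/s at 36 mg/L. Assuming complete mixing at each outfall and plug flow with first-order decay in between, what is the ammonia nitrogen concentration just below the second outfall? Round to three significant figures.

5.69 mg/L

Flow-weighted average: C = (1.610·0.04900 + 0.2630·36.00) / 1.873 = 9.547/1.873 = 5.097 mg/L; combined flow 1.873 m³/s.
Half-life 24 h → k = ln 2 / 24 = 0.02888 h⁻¹ = 0.6931 d⁻¹.
First-order decay: C = 5.097·exp(−k·t) = 5.097·0.4180 = 2.131 mg/L.
Second outfall: C = (1.873·2.131 + 0.2200·36.00)/2.093 = 5.691 mg/L.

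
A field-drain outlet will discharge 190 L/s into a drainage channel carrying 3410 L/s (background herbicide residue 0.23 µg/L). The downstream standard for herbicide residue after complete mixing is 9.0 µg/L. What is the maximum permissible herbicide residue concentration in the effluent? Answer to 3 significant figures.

166 µg/L

At the limit, (Qr·Cr + Qe·Cₑ)/(Qr + Qe) = 9.0:
Cₑ = (3600·9.0 − 3410·0.2300) / 190.0 = 166.4 µg/L.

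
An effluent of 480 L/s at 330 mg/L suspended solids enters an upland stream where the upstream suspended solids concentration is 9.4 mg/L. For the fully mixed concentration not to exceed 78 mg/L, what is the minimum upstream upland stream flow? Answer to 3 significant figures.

1760 L/s

Set C_mix = 78: (Q·9.400 + 480.0·330.0) / (Q + 480.0) = 78
→ Q = 480.0·(330.0 − 78)/(78 − 9.400) = 1763 L/s.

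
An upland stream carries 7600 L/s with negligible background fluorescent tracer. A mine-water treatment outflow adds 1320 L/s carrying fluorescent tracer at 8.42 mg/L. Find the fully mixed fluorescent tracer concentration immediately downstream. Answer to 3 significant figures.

Mixed concentration C = ΣQC/ΣQ = (7600·0 + 1320·8.420) / 8920 = 11110/8920 = 1.246 mg/L.

1.25 mg/L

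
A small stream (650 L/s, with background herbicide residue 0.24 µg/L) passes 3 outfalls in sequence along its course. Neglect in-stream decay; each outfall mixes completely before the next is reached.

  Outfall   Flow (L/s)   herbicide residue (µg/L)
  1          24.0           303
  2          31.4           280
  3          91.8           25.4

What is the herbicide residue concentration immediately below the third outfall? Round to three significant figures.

Outfall 1: combined Q = 674.0 L/s; C = (650.0·0.2400 + 24.00·303.0)/674.0 = 11.02 µg/L.
Outfall 2: combined Q = 705.4 L/s; C = (674.0·11.02 + 31.40·280.0)/705.4 = 22.99 µg/L.
Outfall 3: combined Q = 797.2 L/s; C = (705.4·22.99 + 91.80·25.40)/797.2 = 23.27 µg/L.

23.3 µg/L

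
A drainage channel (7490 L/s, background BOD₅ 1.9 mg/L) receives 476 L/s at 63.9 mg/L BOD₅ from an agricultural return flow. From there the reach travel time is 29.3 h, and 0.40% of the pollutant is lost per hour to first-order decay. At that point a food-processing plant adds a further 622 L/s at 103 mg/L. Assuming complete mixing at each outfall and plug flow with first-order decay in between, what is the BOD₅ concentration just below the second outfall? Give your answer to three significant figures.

Conservation of mass: C = (7490·1.900 + 476.0·63.90) / 7966 = 44650/7966 = 5.605 mg/L; combined flow 7966 L/s.
0.40%/h lost → k = −ln(1 − 0.004) = 0.004008 h⁻¹.
After decay, C = 5.605 × e^(−kt) = 5.605 × 0.8892 = 4.984 mg/L.
At the second outfall, C = (7966·4.984 + 622.0·103.0) / (7966 + 622.0) = 12.08 mg/L.

12.1 mg/L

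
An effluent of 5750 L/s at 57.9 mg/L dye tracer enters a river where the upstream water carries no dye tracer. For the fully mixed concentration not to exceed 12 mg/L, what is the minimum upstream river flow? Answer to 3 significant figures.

22000 L/s

Set C_mix = 12: (Q·0 + 5750·57.90) / (Q + 5750) = 12
→ Q = 5750·(57.90 − 12)/(12 − 0) = 21990 L/s.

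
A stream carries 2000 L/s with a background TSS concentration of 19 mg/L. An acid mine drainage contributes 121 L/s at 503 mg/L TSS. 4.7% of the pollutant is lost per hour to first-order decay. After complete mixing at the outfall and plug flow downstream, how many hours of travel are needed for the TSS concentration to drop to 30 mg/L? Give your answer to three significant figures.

9.15 h

Mass balance: C = (2000·19.00 + 121.0·503.0) / 2121 = 98860/2121 = 46.61 mg/L.
4.7%/h lost → k = −ln(1 − 0.047) = 0.04814 h⁻¹.
46.61·exp(−k·t) = 30 → t = ln(46.61/30)/k = 32950 s = 9.153 h.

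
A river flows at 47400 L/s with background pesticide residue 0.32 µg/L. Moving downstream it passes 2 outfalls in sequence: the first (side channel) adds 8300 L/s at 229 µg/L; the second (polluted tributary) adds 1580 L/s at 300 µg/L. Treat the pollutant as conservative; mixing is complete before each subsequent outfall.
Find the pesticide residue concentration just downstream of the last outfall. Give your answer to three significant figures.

41.7 µg/L

After outfall 1: Q = 47400 + 8300 = 55700 L/s; C = (47400·0.3200 + 8300·229.0)/55700 = 34.40 µg/L.
After outfall 2: Q = 55700 + 1580 = 57280 L/s; C = (55700·34.40 + 1580·300.0)/57280 = 41.72 µg/L.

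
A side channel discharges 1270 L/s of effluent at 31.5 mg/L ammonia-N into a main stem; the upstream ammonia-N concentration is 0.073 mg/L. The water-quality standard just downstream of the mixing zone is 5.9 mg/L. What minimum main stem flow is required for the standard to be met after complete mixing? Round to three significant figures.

Set C_mix = 5.9: (Q·0.07300 + 1270·31.50) / (Q + 1270) = 5.9
→ Q = 1270·(31.50 − 5.9)/(5.9 − 0.07300) = 5580 L/s.

5580 L/s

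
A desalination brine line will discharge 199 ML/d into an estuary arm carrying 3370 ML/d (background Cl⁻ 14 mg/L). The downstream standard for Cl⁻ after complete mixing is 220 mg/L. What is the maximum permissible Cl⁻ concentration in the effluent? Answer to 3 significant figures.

At the limit, (Qr·Cr + Qe·Cₑ)/(Qr + Qe) = 220:
Cₑ = (3569·220 − 3370·14.00) / 199.0 = 3709 mg/L.

3710 mg/L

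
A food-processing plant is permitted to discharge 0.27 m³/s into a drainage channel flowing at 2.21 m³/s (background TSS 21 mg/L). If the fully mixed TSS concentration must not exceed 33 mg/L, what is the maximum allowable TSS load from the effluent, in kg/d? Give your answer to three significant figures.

3060 kg/d

Mass balance at the limit: 2.210·21.00 + 0.2700·Cₑ = 2.480·33 → Cₑ = 131.2 mg/L.
Load = 0.2700 m³/s × 131.2 g/m³ × 86 400 s/d = 3061 kg/d.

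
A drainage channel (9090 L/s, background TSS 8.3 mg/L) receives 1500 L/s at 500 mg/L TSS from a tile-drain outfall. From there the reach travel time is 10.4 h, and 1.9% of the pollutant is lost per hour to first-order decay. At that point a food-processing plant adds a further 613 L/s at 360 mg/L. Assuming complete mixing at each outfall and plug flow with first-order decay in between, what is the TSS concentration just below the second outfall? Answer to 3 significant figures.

Conservation of mass: C = (9090·8.300 + 1500·500.0) / 10590 = 825400/10590 = 77.95 mg/L; combined flow 10590 L/s.
1.9%/h lost → k = −ln(1 − 0.019) = 0.01918 h⁻¹.
After decay, C = 77.95 × e^(−kt) = 77.95 × 0.8191 = 63.85 mg/L.
Second outfall: C = (10590·63.85 + 613.0·360.0)/11200 = 80.05 mg/L.

80.1 mg/L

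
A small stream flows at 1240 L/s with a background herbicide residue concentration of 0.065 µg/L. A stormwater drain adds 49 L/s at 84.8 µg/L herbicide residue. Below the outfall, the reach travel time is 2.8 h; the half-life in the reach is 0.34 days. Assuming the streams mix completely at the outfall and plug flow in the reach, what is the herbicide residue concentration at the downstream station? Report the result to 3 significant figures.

Mixed concentration C = ΣQC/ΣQ = (1240·0.06500 + 49.00·84.80) / 1289 = 4236/1289 = 3.286 µg/L.
Half-life 0.34 d → k = ln 2 / 0.34 = 2.039 d⁻¹.
Applying C = C₀e^(−kt): 3.286 × 0.7883 = 2.591 µg/L.

2.59 µg/L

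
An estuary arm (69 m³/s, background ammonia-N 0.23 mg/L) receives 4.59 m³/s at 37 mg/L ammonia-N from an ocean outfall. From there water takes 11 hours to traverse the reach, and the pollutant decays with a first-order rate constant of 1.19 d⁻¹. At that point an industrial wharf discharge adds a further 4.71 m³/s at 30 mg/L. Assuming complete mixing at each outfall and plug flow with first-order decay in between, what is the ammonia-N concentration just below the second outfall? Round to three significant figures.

After mixing, C = (69.00·0.2300 + 4.590·37.00) / 73.59 = 185.7/73.59 = 2.523 mg/L; combined flow 73.59 m³/s.
Applying C = C₀e^(−kt): 2.523 × 0.5796 = 1.463 mg/L.
Second outfall: C = (73.59·1.463 + 4.710·30.00)/78.30 = 3.179 mg/L.

3.18 mg/L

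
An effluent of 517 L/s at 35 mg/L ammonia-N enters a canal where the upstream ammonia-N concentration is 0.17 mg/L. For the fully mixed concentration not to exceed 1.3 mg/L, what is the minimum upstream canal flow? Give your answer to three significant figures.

15400 L/s

Set C_mix = 1.3: (Q·0.1700 + 517.0·35.00) / (Q + 517.0) = 1.3
→ Q = 517.0·(35.00 − 1.3)/(1.3 − 0.1700) = 15420 L/s.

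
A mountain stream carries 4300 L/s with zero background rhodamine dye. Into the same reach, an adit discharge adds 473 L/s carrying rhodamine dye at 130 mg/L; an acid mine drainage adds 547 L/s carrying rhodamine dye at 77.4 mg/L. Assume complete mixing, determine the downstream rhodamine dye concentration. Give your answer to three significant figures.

19.5 mg/L

Conservation of mass: C = (4300·0 + 473.0·130.0 + 547.0·77.40) / 5320 = 103800/5320 = 19.52 mg/L.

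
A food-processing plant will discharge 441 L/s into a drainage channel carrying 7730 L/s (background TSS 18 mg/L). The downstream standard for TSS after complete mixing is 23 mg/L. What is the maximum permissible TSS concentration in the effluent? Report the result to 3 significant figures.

111 mg/L

At the limit, (Qr·Cr + Qe·Cₑ)/(Qr + Qe) = 23:
Cₑ = (8171·23 − 7730·18.00) / 441.0 = 110.6 mg/L.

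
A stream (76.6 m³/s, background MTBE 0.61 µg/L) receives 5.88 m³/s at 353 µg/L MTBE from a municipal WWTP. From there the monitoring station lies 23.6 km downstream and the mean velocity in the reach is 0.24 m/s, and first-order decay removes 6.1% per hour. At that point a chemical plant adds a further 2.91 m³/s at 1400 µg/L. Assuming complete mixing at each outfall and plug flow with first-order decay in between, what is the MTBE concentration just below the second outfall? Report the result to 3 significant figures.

52.2 µg/L

Mixed concentration C = ΣQC/ΣQ = (76.60·0.6100 + 5.880·353.0) / 82.48 = 2122/82.48 = 25.73 µg/L; combined flow 82.48 m³/s.
Travel time t = 23.6·1000 / 0.24 = 98330 s = 27.31 h.
6.1%/h lost → k = −ln(1 − 0.061) = 0.06294 h⁻¹.
Applying C = C₀e^(−kt): 25.73 × 0.1792 = 4.611 µg/L.
Second outfall: C = (82.48·4.611 + 2.910·1400)/85.39 = 52.16 µg/L.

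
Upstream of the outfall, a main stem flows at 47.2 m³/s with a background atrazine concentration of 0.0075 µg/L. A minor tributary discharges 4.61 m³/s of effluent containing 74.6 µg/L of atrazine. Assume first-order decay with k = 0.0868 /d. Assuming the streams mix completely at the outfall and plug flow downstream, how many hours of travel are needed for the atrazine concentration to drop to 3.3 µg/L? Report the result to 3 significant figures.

Mass balance: C = (47.20·0.007500 + 4.610·74.60) / 51.81 = 344.3/51.81 = 6.645 µg/L.
6.645·exp(−k·t) = 3.3 → t = ln(6.645/3.3)/k = 696700 s = 193.5 h.

194 h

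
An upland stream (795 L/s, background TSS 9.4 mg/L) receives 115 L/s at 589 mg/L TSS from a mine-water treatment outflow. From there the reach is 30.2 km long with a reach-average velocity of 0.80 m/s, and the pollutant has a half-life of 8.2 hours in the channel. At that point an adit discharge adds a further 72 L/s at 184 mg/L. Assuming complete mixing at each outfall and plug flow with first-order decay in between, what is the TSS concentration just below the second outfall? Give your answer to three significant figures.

45.1 mg/L

After mixing, C = (795.0·9.400 + 115.0·589.0) / 910.0 = 75210/910.0 = 82.65 mg/L; combined flow 910.0 L/s.
Travel time t = 30.2·1000 / 0.80 = 37750 s = 10.49 h.
Half-life 8.2 h → k = ln 2 / 8.2 = 0.08453 h⁻¹ = 2.029 d⁻¹.
Decay over the reach: 82.65·exp(−kt) = 82.65·0.4121 = 34.06 mg/L.
At the second outfall, C = (910.0·34.06 + 72.00·184.0) / (910.0 + 72.00) = 45.06 mg/L.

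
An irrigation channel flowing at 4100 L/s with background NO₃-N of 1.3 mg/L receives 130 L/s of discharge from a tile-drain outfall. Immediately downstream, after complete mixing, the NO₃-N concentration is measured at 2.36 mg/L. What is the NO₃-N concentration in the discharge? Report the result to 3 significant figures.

35.8 mg/L

Mass balance: 4100·1.300 + 130.0·Cₑ = 4230·2.360
→ Cₑ = (4230·2.360 − 4100·1.300) / 130.0 = 35.79 mg/L.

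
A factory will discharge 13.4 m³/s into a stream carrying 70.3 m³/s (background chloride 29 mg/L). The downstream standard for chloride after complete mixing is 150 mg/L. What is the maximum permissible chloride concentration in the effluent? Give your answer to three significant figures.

785 mg/L

At the limit, (Qr·Cr + Qe·Cₑ)/(Qr + Qe) = 150:
Cₑ = (83.70·150 − 70.30·29.00) / 13.40 = 784.8 mg/L.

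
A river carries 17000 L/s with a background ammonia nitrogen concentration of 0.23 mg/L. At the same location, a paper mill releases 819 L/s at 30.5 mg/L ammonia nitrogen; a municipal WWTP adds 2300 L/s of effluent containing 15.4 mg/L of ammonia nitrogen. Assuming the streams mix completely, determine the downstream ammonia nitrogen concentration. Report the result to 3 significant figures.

3.20 mg/L

Conservation of mass: C = (17000·0.2300 + 819.0·30.50 + 2300·15.40) / 20120 = 64310/20120 = 3.196 mg/L.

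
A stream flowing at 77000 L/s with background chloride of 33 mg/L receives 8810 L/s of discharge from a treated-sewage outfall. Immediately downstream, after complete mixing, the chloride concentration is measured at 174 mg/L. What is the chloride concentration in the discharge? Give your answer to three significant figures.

Mass balance: 77000·33.00 + 8810·Cₑ = 85810·174.0
→ Cₑ = (85810·174.0 − 77000·33.00) / 8810 = 1406 mg/L.

1410 mg/L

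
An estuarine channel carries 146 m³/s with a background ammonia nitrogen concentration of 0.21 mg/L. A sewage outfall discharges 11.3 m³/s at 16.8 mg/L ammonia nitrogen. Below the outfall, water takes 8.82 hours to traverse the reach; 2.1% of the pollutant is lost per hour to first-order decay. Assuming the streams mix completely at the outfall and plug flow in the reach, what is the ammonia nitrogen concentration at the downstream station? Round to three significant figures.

Conservation of mass: C = (146.0·0.2100 + 11.30·16.80) / 157.3 = 220.5/157.3 = 1.402 mg/L.
2.1%/h lost → k = −ln(1 − 0.021) = 0.02122 h⁻¹.
Decay over the reach: 1.402·exp(−kt) = 1.402·0.8293 = 1.162 mg/L.

1.16 mg/L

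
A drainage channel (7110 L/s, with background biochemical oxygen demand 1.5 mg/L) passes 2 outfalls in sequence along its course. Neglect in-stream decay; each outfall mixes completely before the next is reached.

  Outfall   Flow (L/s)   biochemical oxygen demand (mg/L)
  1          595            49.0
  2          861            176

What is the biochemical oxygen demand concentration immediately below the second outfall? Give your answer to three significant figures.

22.3 mg/L

After outfall 1: Q = 7110 + 595.0 = 7705 L/s; C = (7110·1.500 + 595.0·49.00)/7705 = 5.168 mg/L.
After outfall 2: Q = 7705 + 861.0 = 8566 L/s; C = (7705·5.168 + 861.0·176.0)/8566 = 22.34 mg/L.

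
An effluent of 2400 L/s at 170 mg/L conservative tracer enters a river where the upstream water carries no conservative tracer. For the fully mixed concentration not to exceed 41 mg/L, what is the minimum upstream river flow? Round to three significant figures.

Set C_mix = 41: (Q·0 + 2400·170.0) / (Q + 2400) = 41
→ Q = 2400·(170.0 − 41)/(41 − 0) = 7551 L/s.

7550 L/s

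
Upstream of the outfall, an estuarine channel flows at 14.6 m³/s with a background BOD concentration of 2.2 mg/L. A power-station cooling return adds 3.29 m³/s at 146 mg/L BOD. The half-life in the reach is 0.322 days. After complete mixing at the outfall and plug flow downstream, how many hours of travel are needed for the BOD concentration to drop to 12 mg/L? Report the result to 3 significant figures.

9.70 h

Conservation of mass: C = (14.60·2.200 + 3.290·146.0) / 17.89 = 512.5/17.89 = 28.65 mg/L.
Half-life 0.322 d → k = ln 2 / 0.322 = 2.153 d⁻¹.
28.65·exp(−k·t) = 12 → t = ln(28.65/12)/k = 34920 s = 9.701 h.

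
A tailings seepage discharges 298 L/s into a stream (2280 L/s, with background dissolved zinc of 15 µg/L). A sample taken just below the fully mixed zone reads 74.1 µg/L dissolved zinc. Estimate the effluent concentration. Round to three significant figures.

526 µg/L

Mass balance: 2280·15.00 + 298.0·Cₑ = 2578·74.10
→ Cₑ = (2578·74.10 − 2280·15.00) / 298.0 = 526.3 µg/L.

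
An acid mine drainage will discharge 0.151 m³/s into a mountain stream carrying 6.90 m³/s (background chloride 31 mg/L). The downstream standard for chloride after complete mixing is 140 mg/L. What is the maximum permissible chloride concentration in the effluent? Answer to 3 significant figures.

At the limit, (Qr·Cr + Qe·Cₑ)/(Qr + Qe) = 140:
Cₑ = (7.051·140 − 6.900·31.00) / 0.1510 = 5121 mg/L.

5120 mg/L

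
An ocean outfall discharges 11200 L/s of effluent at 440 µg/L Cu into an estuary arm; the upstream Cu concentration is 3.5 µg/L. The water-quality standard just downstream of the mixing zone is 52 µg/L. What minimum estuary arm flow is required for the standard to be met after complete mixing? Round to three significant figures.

89600 L/s

Set C_mix = 52: (Q·3.500 + 11200·440.0) / (Q + 11200) = 52
→ Q = 11200·(440.0 − 52)/(52 − 3.500) = 89600 L/s.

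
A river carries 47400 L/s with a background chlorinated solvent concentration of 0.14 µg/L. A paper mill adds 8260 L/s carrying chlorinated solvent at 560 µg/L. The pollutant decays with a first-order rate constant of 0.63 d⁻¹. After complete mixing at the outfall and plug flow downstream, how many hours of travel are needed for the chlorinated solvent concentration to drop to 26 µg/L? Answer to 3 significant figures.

Flow-weighted average: C = (47400·0.1400 + 8260·560.0) / 55660 = 4632000/55660 = 83.22 µg/L.
83.22·exp(−k·t) = 26 → t = ln(83.22/26)/k = 159600 s = 44.32 h.

44.3 h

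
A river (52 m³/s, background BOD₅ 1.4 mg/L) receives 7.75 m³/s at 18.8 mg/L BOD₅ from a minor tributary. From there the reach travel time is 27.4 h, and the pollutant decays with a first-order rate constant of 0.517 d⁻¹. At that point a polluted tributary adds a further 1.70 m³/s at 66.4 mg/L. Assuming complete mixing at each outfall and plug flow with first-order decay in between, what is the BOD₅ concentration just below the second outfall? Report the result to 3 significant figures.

After mixing, C = (52.00·1.400 + 7.750·18.80) / 59.75 = 218.5/59.75 = 3.657 mg/L; combined flow 59.75 m³/s.
After decay, C = 3.657 × e^(−kt) = 3.657 × 0.5542 = 2.027 mg/L.
At the second outfall, C = (59.75·2.027 + 1.700·66.40) / (59.75 + 1.700) = 3.808 mg/L.

3.81 mg/L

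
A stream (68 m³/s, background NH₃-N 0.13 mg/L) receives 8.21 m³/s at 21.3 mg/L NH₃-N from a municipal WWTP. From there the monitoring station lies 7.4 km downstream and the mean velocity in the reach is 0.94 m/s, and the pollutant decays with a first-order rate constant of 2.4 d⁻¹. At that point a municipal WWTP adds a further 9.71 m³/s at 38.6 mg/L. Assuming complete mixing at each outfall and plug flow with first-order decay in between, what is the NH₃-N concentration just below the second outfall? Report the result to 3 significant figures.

6.08 mg/L

After mixing, C = (68.00·0.1300 + 8.210·21.30) / 76.21 = 183.7/76.21 = 2.411 mg/L; combined flow 76.21 m³/s.
Travel time t = 7.4·1000 / 0.94 = 7872 s = 2.187 h.
After decay, C = 2.411 × e^(−kt) = 2.411 × 0.8036 = 1.937 mg/L.
Second outfall: C = (76.21·1.937 + 9.710·38.60)/85.92 = 6.080 mg/L.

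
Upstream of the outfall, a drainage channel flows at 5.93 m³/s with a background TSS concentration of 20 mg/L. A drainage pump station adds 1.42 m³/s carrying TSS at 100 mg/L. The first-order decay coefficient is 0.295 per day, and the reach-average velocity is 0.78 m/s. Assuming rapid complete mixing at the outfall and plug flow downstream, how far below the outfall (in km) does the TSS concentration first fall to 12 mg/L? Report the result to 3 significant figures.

247 km

Conservation of mass: C = (5.930·20.00 + 1.420·100.0) / 7.350 = 260.6/7.350 = 35.46 mg/L.
Set 35.46·exp(−k·t) = 12 → t = ln(35.46/12)/k = 317300 s = 88.14 h.
Distance = v·t = 0.78·317300 = 247500 m = 247.5 km.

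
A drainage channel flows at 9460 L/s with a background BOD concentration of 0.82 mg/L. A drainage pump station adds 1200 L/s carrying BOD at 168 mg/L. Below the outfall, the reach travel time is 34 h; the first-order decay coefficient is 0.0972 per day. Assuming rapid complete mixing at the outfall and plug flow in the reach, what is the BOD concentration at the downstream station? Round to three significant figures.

17.1 mg/L

After mixing, C = (9460·0.8200 + 1200·168.0) / 10660 = 209400/10660 = 19.64 mg/L.
After decay, C = 19.64 × e^(−kt) = 19.64 × 0.8714 = 17.11 mg/L.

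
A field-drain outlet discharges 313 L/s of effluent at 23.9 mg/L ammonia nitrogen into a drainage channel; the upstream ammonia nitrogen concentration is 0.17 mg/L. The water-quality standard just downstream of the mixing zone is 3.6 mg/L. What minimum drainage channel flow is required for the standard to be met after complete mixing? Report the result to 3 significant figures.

Set C_mix = 3.6: (Q·0.1700 + 313.0·23.90) / (Q + 313.0) = 3.6
→ Q = 313.0·(23.90 − 3.6)/(3.6 − 0.1700) = 1852 L/s.

1850 L/s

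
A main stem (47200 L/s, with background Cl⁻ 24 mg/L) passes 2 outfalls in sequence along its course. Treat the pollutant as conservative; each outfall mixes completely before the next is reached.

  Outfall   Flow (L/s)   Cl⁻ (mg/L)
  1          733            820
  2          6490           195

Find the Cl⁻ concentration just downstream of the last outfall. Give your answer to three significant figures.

55.1 mg/L

Outfall 1: combined Q = 47930 L/s; C = (47200·24.00 + 733.0·820.0)/47930 = 36.17 mg/L.
Outfall 2: combined Q = 54420 L/s; C = (47930·36.17 + 6490·195.0)/54420 = 55.11 mg/L.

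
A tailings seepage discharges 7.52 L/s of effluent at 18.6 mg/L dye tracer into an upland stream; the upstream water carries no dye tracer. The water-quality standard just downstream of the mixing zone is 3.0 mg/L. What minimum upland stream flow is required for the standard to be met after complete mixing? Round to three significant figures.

Set C_mix = 3.0: (Q·0 + 7.520·18.60) / (Q + 7.520) = 3.0
→ Q = 7.520·(18.60 − 3.0)/(3.0 − 0) = 39.10 L/s.

39.1 L/s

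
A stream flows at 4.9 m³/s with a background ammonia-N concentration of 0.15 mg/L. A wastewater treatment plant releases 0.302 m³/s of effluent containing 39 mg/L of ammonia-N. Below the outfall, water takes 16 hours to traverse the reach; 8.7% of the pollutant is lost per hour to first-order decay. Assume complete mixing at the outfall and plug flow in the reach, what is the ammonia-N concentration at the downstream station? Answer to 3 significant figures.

0.561 mg/L

Mixed concentration C = ΣQC/ΣQ = (4.900·0.1500 + 0.3020·39.00) / 5.202 = 12.51/5.202 = 2.405 mg/L.
8.7%/h lost → k = −ln(1 − 0.087) = 0.09102 h⁻¹.
Applying C = C₀e^(−kt): 2.405 × 0.2331 = 0.5607 mg/L.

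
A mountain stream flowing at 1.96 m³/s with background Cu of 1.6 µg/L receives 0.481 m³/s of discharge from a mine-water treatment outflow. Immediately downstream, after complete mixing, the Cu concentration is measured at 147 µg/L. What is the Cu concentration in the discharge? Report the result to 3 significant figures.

Mass balance: 1.960·1.600 + 0.4810·Cₑ = 2.441·147.0
→ Cₑ = (2.441·147.0 − 1.960·1.600) / 0.4810 = 739.5 µg/L.

739 µg/L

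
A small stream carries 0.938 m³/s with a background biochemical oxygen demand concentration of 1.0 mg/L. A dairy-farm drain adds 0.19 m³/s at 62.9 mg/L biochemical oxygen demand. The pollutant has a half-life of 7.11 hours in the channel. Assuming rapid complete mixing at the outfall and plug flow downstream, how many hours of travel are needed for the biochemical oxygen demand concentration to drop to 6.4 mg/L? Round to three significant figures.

5.95 h

Flow-weighted average: C = (0.9380·1.000 + 0.1900·62.90) / 1.128 = 12.89/1.128 = 11.43 mg/L.
Half-life 7.11 h → k = ln 2 / 7.11 = 0.09749 h⁻¹ = 2.340 d⁻¹.
11.43·exp(−k·t) = 6.4 → t = ln(11.43/6.4)/k = 21400 s = 5.946 h.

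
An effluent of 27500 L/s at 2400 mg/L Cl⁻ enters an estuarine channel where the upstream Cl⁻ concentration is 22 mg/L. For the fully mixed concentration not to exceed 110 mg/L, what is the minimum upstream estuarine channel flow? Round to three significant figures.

716000 L/s

Set C_mix = 110: (Q·22.00 + 27500·2400) / (Q + 27500) = 110
→ Q = 27500·(2400 − 110)/(110 − 22.00) = 715600 L/s.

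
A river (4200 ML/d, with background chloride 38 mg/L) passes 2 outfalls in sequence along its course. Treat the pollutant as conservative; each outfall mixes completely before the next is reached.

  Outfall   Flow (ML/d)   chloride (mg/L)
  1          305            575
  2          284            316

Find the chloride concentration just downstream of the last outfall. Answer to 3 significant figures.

88.7 mg/L

Below outfall 1: Q → 4505 ML/d, C = (4200·38.00 + 305.0·575.0)/4505 = 74.36 mg/L.
Below outfall 2: Q → 4789 ML/d, C = (4505·74.36 + 284.0·316.0)/4789 = 88.69 mg/L.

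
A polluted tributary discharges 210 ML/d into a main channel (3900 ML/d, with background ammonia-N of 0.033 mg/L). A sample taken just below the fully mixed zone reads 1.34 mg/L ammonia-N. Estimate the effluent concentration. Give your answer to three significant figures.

25.6 mg/L

Mass balance: 3900·0.03300 + 210.0·Cₑ = 4110·1.340
→ Cₑ = (4110·1.340 − 3900·0.03300) / 210.0 = 25.61 mg/L.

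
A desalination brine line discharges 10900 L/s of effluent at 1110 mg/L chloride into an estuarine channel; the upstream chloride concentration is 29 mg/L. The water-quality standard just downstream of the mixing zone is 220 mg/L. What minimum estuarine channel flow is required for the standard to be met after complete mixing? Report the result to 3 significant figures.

Set C_mix = 220: (Q·29.00 + 10900·1110) / (Q + 10900) = 220
→ Q = 10900·(1110 − 220)/(220 − 29.00) = 50790 L/s.

50800 L/s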